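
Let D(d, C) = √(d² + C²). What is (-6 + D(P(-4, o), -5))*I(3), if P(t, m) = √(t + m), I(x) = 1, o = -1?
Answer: -6 + 2*√5 ≈ -1.5279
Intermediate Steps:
P(t, m) = √(m + t)
D(d, C) = √(C² + d²)
(-6 + D(P(-4, o), -5))*I(3) = (-6 + √((-5)² + (√(-1 - 4))²))*1 = (-6 + √(25 + (√(-5))²))*1 = (-6 + √(25 + (I*√5)²))*1 = (-6 + √(25 - 5))*1 = (-6 + √20)*1 = (-6 + 2*√5)*1 = -6 + 2*√5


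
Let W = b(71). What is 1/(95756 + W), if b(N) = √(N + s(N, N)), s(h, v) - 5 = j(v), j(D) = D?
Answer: 95756/9169211389 - 7*√3/9169211389 ≈ 1.0442e-5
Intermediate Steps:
s(h, v) = 5 + v
b(N) = √(5 + 2*N) (b(N) = √(N + (5 + N)) = √(5 + 2*N))
W = 7*√3 (W = √(5 + 2*71) = √(5 + 142) = √147 = 7*√3 ≈ 12.124)
1/(95756 + W) = 1/(95756 + 7*√3)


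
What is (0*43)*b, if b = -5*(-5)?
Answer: 0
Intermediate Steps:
b = 25
(0*43)*b = (0*43)*25 = 0*25 = 0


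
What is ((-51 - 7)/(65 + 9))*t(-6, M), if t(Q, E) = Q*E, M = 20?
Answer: 3480/37 ≈ 94.054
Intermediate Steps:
t(Q, E) = E*Q
((-51 - 7)/(65 + 9))*t(-6, M) = ((-51 - 7)/(65 + 9))*(20*(-6)) = -58/74*(-120) = -58*1/74*(-120) = -29/37*(-120) = 3480/37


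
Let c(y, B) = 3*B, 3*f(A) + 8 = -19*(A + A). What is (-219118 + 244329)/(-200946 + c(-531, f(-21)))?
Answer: -25211/200156 ≈ -0.12596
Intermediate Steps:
f(A) = -8/3 - 38*A/3 (f(A) = -8/3 + (-19*(A + A))/3 = -8/3 + (-38*A)/3 = -8/3 - 38*A/3)
(-219118 + 244329)/(-200946 + c(-531, f(-21))) = (-219118 + 244329)/(-200946 + 3*(-8/3 - 38/3*(-21))) = 25211/(-200946 + 3*(-8/3 + 266)) = 25211/(-200946 + 3*(790/3)) = 25211/(-200946 + 790) = 25211/(-200156) = 25211*(-1/200156) = -25211/200156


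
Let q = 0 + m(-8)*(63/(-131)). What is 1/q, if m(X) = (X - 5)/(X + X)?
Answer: -2096/819 ≈ -2.5592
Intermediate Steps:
m(X) = (-5 + X)/(2*X) (m(X) = (-5 + X)/((2*X)) = (-5 + X)*(1/(2*X)) = (-5 + X)/(2*X))
q = -819/2096 (q = 0 + ((½)*(-5 - 8)/(-8))*(63/(-131)) = 0 + ((½)*(-⅛)*(-13))*(63*(-1/131)) = 0 + (13/16)*(-63/131) = 0 - 819/2096 = -819/2096 ≈ -0.39074)
1/q = 1/(-819/2096) = -2096/819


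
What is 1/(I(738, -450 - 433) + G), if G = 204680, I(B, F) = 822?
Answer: 1/205502 ≈ 4.8661e-6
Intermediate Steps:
1/(I(738, -450 - 433) + G) = 1/(822 + 204680) = 1/205502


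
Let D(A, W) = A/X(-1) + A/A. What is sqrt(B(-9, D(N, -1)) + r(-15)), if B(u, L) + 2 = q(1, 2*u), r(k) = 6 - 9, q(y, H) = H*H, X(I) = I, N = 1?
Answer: sqrt(319) ≈ 17.861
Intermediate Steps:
q(y, H) = H**2
D(A, W) = 1 - A (D(A, W) = A/(-1) + A/A = A*(-1) + 1 = -A + 1 = 1 - A)
r(k) = -3
B(u, L) = -2 + 4*u**2 (B(u, L) = -2 + (2*u)**2 = -2 + 4*u**2)
sqrt(B(-9, D(N, -1)) + r(-15)) = sqrt((-2 + 4*(-9)**2) - 3) = sqrt((-2 + 4*81) - 3) = sqrt((-2 + 324) - 3) = sqrt(322 - 3) = sqrt(319)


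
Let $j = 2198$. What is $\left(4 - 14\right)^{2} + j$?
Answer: $2298$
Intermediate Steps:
$\left(4 - 14\right)^{2} + j = \left(4 - 14\right)^{2} + 2198 = \left(-10\right)^{2} + 2198 = 100 + 2198 = 2298$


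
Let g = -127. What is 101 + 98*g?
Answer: -12345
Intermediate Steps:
101 + 98*g = 101 + 98*(-127) = 101 - 12446 = -12345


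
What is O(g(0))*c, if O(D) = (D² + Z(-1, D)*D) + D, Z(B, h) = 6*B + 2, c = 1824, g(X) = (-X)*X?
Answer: 0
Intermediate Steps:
g(X) = -X²
Z(B, h) = 2 + 6*B
O(D) = D² - 3*D (O(D) = (D² + (2 + 6*(-1))*D) + D = (D² + (2 - 6)*D) + D = (D² - 4*D) + D = D² - 3*D)
O(g(0))*c = ((-1*0²)*(-3 - 1*0²))*1824 = ((-1*0)*(-3 - 1*0))*1824 = (0*(-3 + 0))*1824 = (0*(-3))*1824 = 0*1824 = 0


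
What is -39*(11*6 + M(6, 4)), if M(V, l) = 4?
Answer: -2730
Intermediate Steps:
-39*(11*6 + M(6, 4)) = -39*(11*6 + 4) = -39*(66 + 4) = -39*70 = -2730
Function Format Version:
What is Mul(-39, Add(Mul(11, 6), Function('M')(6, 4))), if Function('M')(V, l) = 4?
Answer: -2730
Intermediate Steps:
Mul(-39, Add(Mul(11, 6), Function('M')(6, 4))) = Mul(-39, Add(Mul(11, 6), 4)) = Mul(-39, Add(66, 4)) = Mul(-39, 70) = -2730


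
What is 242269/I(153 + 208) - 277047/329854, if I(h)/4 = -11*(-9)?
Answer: 39901844057/65311092 ≈ 610.95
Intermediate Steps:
I(h) = 396 (I(h) = 4*(-11*(-9)) = 4*99 = 396)
242269/I(153 + 208) - 277047/329854 = 242269/396 - 277047/329854 = 39901844057/65311092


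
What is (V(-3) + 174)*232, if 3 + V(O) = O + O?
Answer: 38280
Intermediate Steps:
V(O) = -3 + 2*O (V(O) = -3 + (O + O) = -3 + 2*O)
(V(-3) + 174)*232 = ((-3 + 2*(-3)) + 174)*232 = ((-3 - 6) + 174)*232 = (-9 + 174)*232 = 165*232 = 38280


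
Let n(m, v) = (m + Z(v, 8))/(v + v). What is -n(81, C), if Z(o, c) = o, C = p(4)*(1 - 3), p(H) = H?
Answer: 73/16 ≈ 4.5625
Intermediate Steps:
C = -8 (C = 4*(1 - 3) = 4*(-2) = -8)
n(m, v) = (m + v)/(2*v) (n(m, v) = (m + v)/(v + v) = (m + v)/((2*v)) = (m + v)*(1/(2*v)) = (m + v)/(2*v))
-n(81, C) = -(81 - 8)/(2*(-8)) = -(-1)*73/(2*8) = -1*(-73/16) = 73/16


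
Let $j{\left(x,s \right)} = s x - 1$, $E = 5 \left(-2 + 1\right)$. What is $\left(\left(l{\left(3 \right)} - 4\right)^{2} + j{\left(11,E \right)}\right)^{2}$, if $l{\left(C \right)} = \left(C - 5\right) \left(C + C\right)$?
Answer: $40000$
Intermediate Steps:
$E = -5$ ($E = 5 \left(-1\right) = -5$)
$l{\left(C \right)} = 2 C \left(-5 + C\right)$ ($l{\left(C \right)} = \left(-5 + C\right) 2 C = 2 C \left(-5 + C\right)$)
$j{\left(x,s \right)} = -1 + s x$
$\left(\left(l{\left(3 \right)} - 4\right)^{2} + j{\left(11,E \right)}\right)^{2} = \left(\left(2 \cdot 3 \left(-5 + 3\right) - 4\right)^{2} - 56\right)^{2} = \left(\left(2 \cdot 3 \left(-2\right) - 4\right)^{2} - 56\right)^{2} = \left(\left(-12 - 4\right)^{2} - 56\right)^{2} = \left(\left(-16\right)^{2} - 56\right)^{2} = \left(256 - 56\right)^{2} = 200^{2} = 40000$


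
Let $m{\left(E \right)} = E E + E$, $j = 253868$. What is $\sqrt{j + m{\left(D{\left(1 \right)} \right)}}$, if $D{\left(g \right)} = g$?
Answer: $\sqrt{253870} \approx 503.85$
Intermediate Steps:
$m{\left(E \right)} = E + E^{2}$ ($m{\left(E \right)} = E^{2} + E = E + E^{2}$)
$\sqrt{j + m{\left(D{\left(1 \right)} \right)}} = \sqrt{253868 + 1 \left(1 + 1\right)} = \sqrt{253868 + 1 \cdot 2} = \sqrt{253868 + 2} = \sqrt{253870}$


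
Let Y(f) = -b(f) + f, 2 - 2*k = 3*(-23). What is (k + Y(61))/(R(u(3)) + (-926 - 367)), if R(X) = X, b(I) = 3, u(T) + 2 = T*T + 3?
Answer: -187/2566 ≈ -0.072876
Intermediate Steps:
u(T) = 1 + T² (u(T) = -2 + (T*T + 3) = -2 + (T² + 3) = -2 + (3 + T²) = 1 + T²)
k = 71/2 (k = 1 - 3*(-23)/2 = 1 - ½*(-69) = 1 + 69/2 = 71/2 ≈ 35.500)
Y(f) = -3 + f (Y(f) = -1*3 + f = -3 + f)
(k + Y(61))/(R(u(3)) + (-926 - 367)) = (71/2 + (-3 + 61))/((1 + 3²) + (-926 - 367)) = (71/2 + 58)/((1 + 9) - 1293) = 187/(2*(10 - 1293)) = (187/2)/(-1283) = (187/2)*(-1/1283) = -187/2566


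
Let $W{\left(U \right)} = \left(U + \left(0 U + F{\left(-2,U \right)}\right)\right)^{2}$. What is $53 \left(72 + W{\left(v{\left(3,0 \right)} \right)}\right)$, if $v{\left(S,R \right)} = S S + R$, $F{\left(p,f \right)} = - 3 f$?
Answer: $20988$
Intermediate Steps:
$v{\left(S,R \right)} = R + S^{2}$ ($v{\left(S,R \right)} = S^{2} + R = R + S^{2}$)
$W{\left(U \right)} = 4 U^{2}$ ($W{\left(U \right)} = \left(U + \left(0 U - 3 U\right)\right)^{2} = \left(U + \left(0 - 3 U\right)\right)^{2} = \left(U - 3 U\right)^{2} = \left(- 2 U\right)^{2} = 4 U^{2}$)
$53 \left(72 + W{\left(v{\left(3,0 \right)} \right)}\right) = 53 \left(72 + 4 \left(0 + 3^{2}\right)^{2}\right) = 53 \left(72 + 4 \left(0 + 9\right)^{2}\right) = 53 \left(72 + 4 \cdot 9^{2}\right) = 53 \left(72 + 4 \cdot 81\right) = 53 \left(72 + 324\right) = 53 \cdot 396 = 20988$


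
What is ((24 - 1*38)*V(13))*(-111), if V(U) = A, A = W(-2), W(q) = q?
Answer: -3108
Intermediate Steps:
A = -2
V(U) = -2
((24 - 1*38)*V(13))*(-111) = ((24 - 1*38)*(-2))*(-111) = ((24 - 38)*(-2))*(-111) = -14*(-2)*(-111) = 28*(-111) = -3108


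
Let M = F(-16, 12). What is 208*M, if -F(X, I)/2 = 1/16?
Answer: -26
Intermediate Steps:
F(X, I) = -⅛ (F(X, I) = -2/16 = -2*1/16 = -⅛)
M = -⅛ ≈ -0.12500
208*M = 208*(-⅛) = -26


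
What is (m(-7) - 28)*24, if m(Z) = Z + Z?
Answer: -1008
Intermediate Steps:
m(Z) = 2*Z
(m(-7) - 28)*24 = (2*(-7) - 28)*24 = (-14 - 28)*24 = -42*24 = -1008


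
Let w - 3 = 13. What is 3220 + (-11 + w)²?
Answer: 3245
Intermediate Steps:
w = 16 (w = 3 + 13 = 16)
3220 + (-11 + w)² = 3220 + (-11 + 16)² = 3220 + 5² = 3220 + 25 = 3245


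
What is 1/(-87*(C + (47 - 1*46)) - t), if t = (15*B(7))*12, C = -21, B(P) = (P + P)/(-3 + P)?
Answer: 1/1110 ≈ 0.00090090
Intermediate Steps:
B(P) = 2*P/(-3 + P) (B(P) = (2*P)/(-3 + P) = 2*P/(-3 + P))
t = 630 (t = (15*(2*7/(-3 + 7)))*12 = (15*(2*7/4))*12 = (15*(2*7*(1/4)))*12 = (15*(7/2))*12 = (105/2)*12 = 630)
1/(-87*(C + (47 - 1*46)) - t) = 1/(-87*(-21 + (47 - 1*46)) - 1*630) = 1/(-87*(-21 + (47 - 46)) - 630) = 1/(-87*(-21 + 1) - 630) = 1/(-87*(-20) - 630) = 1/(1740 - 630) = 1/1110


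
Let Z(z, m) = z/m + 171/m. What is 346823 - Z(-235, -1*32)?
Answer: 346821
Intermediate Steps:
Z(z, m) = 171/m + z/m
346823 - Z(-235, -1*32) = 346823 - (171 - 235)/((-1*32)) = 346823 - (-64)/(-32) = 346823 - (-1)*(-64)/32 = 346823 - 1*2 = 346823 - 2 = 346821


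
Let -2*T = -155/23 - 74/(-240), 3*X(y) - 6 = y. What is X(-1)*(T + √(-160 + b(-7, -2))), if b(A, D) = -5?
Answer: 17749/3312 + 5*I*√165/3 ≈ 5.359 + 21.409*I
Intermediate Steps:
X(y) = 2 + y/3
T = 17749/5520 (T = -(-155/23 - 74/(-240))/2 = -(-155*1/23 - 74*(-1/240))/2 = -(-155/23 + 37/120)/2 = -½*(-17749/2760) = 17749/5520 ≈ 3.2154)
X(-1)*(T + √(-160 + b(-7, -2))) = (2 + (⅓)*(-1))*(17749/5520 + √(-160 - 5)) = (2 - ⅓)*(17749/5520 + √(-165)) = 5*(17749/5520 + I*√165)/3 = 17749/3312 + 5*I*√165/3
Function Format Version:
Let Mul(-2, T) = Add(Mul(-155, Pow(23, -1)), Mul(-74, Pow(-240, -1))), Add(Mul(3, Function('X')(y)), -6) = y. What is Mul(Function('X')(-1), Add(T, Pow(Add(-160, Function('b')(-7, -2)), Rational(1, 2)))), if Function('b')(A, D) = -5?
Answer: Add(Rational(17749, 3312), Mul(Rational(5, 3), I, Pow(165, Rational(1, 2)))) ≈ Add(5.3590, Mul(21.409, I))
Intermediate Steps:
Function('X')(y) = Add(2, Mul(Rational(1, 3), y))
T = Rational(17749, 5520) (T = Mul(Rational(-1, 2), Add(Mul(-155, Pow(23, -1)), Mul(-74, Pow(-240, -1)))) = Mul(Rational(-1, 2), Add(Mul(-155, Rational(1, 23)), Mul(-74, Rational(-1, 240)))) = Mul(Rational(-1, 2), Add(Rational(-155, 23), Rational(37, 120))) = Mul(Rational(-1, 2), Rational(-17749, 2760)) = Rational(17749, 5520) ≈ 3.2154)
Mul(Function('X')(-1), Add(T, Pow(Add(-160, Function('b')(-7, -2)), Rational(1, 2)))) = Mul(Add(2, Mul(Rational(1, 3), -1)), Add(Rational(17749, 5520), Pow(Add(-160, -5), Rational(1, 2)))) = Mul(Add(2, Rational(-1, 3)), Add(Rational(17749, 5520), Pow(-165, Rational(1, 2)))) = Mul(Rational(5, 3), Add(Rational(17749, 5520), Mul(I, Pow(165, Rational(1, 2))))) = Add(Rational(17749, 3312), Mul(Rational(5, 3), I, Pow(165, Rational(1, 2))))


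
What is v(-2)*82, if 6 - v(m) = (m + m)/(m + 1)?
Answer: 164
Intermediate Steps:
v(m) = 6 - 2*m/(1 + m) (v(m) = 6 - (m + m)/(m + 1) = 6 - 2*m/(1 + m))
v(-2)*82 = (2*(3 + 2*(-2))/(1 - 2))*82 = (2*(3 - 4)/(-1))*82 = (2*(-1)*(-1))*82 = 2*82 = 164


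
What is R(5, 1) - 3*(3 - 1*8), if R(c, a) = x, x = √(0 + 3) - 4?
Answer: 11 + √3 ≈ 12.732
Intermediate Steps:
x = -4 + √3 (x = √3 - 4 = -4 + √3 ≈ -2.2679)
R(c, a) = -4 + √3
R(5, 1) - 3*(3 - 1*8) = (-4 + √3) - 3*(3 - 1*8) = (-4 + √3) - 3*(3 - 8) = (-4 + √3) - 3*(-5) = (-4 + √3) + 15 = 11 + √3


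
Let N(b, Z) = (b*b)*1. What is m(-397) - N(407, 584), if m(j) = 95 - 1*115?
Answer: -165669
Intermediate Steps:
N(b, Z) = b² (N(b, Z) = b²*1 = b²)
m(j) = -20 (m(j) = 95 - 115 = -20)
m(-397) - N(407, 584) = -20 - 1*407² = -20 - 1*165649 = -20 - 165649 = -165669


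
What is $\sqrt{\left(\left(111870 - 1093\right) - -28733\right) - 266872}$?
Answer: $i \sqrt{127362} \approx 356.88 i$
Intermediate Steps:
$\sqrt{\left(\left(111870 - 1093\right) - -28733\right) - 266872} = \sqrt{\left(\left(111870 - 1093\right) + 28733\right) - 266872} = \sqrt{\left(110777 + 28733\right) - 266872} = \sqrt{139510 - 266872} = \sqrt{-127362} = i \sqrt{127362}$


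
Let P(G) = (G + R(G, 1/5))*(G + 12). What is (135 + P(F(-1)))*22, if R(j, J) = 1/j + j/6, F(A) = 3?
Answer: 4235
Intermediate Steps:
R(j, J) = 1/j + j/6 (R(j, J) = 1/j + j*(1/6) = 1/j + j/6)
P(G) = (12 + G)*(1/G + 7*G/6) (P(G) = (G + (1/G + G/6))*(G + 12) = (1/G + 7*G/6)*(12 + G) = (12 + G)*(1/G + 7*G/6))
(135 + P(F(-1)))*22 = (135 + (1 + 12/3 + 14*3 + (7/6)*3**2))*22 = (135 + (1 + 12*(1/3) + 42 + (7/6)*9))*22 = (135 + (1 + 4 + 42 + 21/2))*22 = (135 + 115/2)*22 = (385/2)*22 = 4235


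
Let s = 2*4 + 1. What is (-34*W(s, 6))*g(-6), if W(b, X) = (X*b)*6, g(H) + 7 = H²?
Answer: -319464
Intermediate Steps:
g(H) = -7 + H²
s = 9 (s = 8 + 1 = 9)
W(b, X) = 6*X*b
(-34*W(s, 6))*g(-6) = (-204*6*9)*(-7 + (-6)²) = (-34*324)*(-7 + 36) = -11016*29 = -319464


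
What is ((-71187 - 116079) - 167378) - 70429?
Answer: -425073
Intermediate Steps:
((-71187 - 116079) - 167378) - 70429 = (-187266 - 167378) - 70429 = -354644 - 70429 = -425073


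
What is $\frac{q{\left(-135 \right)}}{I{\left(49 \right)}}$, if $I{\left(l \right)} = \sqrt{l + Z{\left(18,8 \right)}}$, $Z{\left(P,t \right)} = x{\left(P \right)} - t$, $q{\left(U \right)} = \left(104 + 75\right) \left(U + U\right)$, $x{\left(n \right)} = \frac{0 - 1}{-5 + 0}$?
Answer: $- \frac{24165 \sqrt{1030}}{103} \approx -7529.5$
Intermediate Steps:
$x{\left(n \right)} = \frac{1}{5}$ ($x{\left(n \right)} = - \frac{1}{-5} = \left(-1\right) \left(- \frac{1}{5}\right) = \frac{1}{5}$)
$q{\left(U \right)} = 358 U$ ($q{\left(U \right)} = 179 \cdot 2 U = 358 U$)
$Z{\left(P,t \right)} = \frac{1}{5} - t$
$I{\left(l \right)} = \sqrt{- \frac{39}{5} + l}$ ($I{\left(l \right)} = \sqrt{l + \left(\frac{1}{5} - 8\right)} = \sqrt{l - \frac{39}{5}} = \sqrt{- \frac{39}{5} + l}$)
$\frac{q{\left(-135 \right)}}{I{\left(49 \right)}} = \frac{358 \left(-135\right)}{\frac{1}{5} \sqrt{-195 + 25 \cdot 49}} = - \frac{48330}{\frac{1}{5} \sqrt{-195 + 1225}} = - \frac{48330}{\frac{1}{5} \sqrt{1030}} = - 48330 \frac{\sqrt{1030}}{206} = - \frac{24165 \sqrt{1030}}{103}$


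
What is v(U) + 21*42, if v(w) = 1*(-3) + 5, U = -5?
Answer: 884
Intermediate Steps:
v(w) = 2 (v(w) = -3 + 5 = 2)
v(U) + 21*42 = 2 + 21*42 = 2 + 882 = 884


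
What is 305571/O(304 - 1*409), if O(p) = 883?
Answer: 305571/883 ≈ 346.06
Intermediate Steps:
305571/O(304 - 1*409) = 305571/883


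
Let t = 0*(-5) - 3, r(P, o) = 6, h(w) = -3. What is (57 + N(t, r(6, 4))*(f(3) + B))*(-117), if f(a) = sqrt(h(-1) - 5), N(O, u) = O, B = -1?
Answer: -7020 + 702*I*sqrt(2) ≈ -7020.0 + 992.78*I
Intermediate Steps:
t = -3 (t = 0 - 3 = -3)
f(a) = 2*I*sqrt(2) (f(a) = sqrt(-3 - 5) = sqrt(-8) = 2*I*sqrt(2))
(57 + N(t, r(6, 4))*(f(3) + B))*(-117) = (57 - 3*(2*I*sqrt(2) - 1))*(-117) = (57 - 3*(-1 + 2*I*sqrt(2)))*(-117) = (57 + (3 - 6*I*sqrt(2)))*(-117) = (60 - 6*I*sqrt(2))*(-117) = -7020 + 702*I*sqrt(2)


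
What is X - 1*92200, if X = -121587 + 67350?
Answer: -146437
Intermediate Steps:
X = -54237
X - 1*92200 = -54237 - 1*92200 = -54237 - 92200 = -146437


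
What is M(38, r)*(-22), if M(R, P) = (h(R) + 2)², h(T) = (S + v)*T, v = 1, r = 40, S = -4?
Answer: -275968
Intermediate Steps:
h(T) = -3*T (h(T) = (-4 + 1)*T = -3*T)
M(R, P) = (2 - 3*R)² (M(R, P) = (-3*R + 2)² = (2 - 3*R)²)
M(38, r)*(-22) = (2 - 3*38)²*(-22) = (2 - 114)²*(-22) = (-112)²*(-22) = 12544*(-22) = -275968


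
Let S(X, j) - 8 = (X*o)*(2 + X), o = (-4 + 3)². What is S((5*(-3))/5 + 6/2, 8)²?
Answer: 64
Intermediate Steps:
o = 1 (o = (-1)² = 1)
S(X, j) = 8 + X*(2 + X) (S(X, j) = 8 + (X*1)*(2 + X) = 8 + X*(2 + X))
S((5*(-3))/5 + 6/2, 8)² = (8 + ((5*(-3))/5 + 6/2)² + 2*((5*(-3))/5 + 6/2))² = (8 + (-15*⅕ + 6*(½))² + 2*(-15*⅕ + 6*(½)))² = (8 + (-3 + 3)² + 2*(-3 + 3))² = (8 + 0² + 2*0)² = (8 + 0 + 0)² = 8² = 64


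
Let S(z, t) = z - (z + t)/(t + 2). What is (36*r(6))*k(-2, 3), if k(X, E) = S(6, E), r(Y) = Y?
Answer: 4536/5 ≈ 907.20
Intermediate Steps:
S(z, t) = z - (t + z)/(2 + t)
k(X, E) = (6 + 5*E)/(2 + E) (k(X, E) = (6 - E + E*6)/(2 + E) = (6 - E + 6*E)/(2 + E) = (6 + 5*E)/(2 + E))
(36*r(6))*k(-2, 3) = (36*6)*((6 + 5*3)/(2 + 3)) = 216*((6 + 15)/5) = 216*((1/5)*21) = 216*(21/5) = 4536/5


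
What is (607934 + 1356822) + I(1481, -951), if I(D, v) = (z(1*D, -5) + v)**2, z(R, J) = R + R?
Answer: 6008877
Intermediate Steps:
z(R, J) = 2*R
I(D, v) = (v + 2*D)**2 (I(D, v) = (2*(1*D) + v)**2 = (2*D + v)**2 = (v + 2*D)**2)
(607934 + 1356822) + I(1481, -951) = (607934 + 1356822) + (-951 + 2*1481)**2 = 1964756 + (-951 + 2962)**2 = 1964756 + 2011**2 = 1964756 + 4044121 = 6008877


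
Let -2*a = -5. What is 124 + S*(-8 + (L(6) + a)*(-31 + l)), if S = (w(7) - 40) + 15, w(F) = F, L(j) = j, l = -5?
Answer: 5776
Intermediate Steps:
a = 5/2 (a = -1/2*(-5) = 5/2 ≈ 2.5000)
S = -18 (S = (7 - 40) + 15 = -33 + 15 = -18)
124 + S*(-8 + (L(6) + a)*(-31 + l)) = 124 - 18*(-8 + (6 + 5/2)*(-31 - 5)) = 124 - 18*(-8 + (17/2)*(-36)) = 124 - 18*(-8 - 306) = 124 - 18*(-314) = 124 + 5652 = 5776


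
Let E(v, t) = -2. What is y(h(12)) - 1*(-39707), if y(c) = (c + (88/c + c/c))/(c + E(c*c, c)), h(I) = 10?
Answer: 1588379/40 ≈ 39710.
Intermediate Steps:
y(c) = (1 + c + 88/c)/(-2 + c) (y(c) = (c + (88/c + c/c))/(c - 2) = (c + (88/c + 1))/(-2 + c) = (c + (1 + 88/c))/(-2 + c) = (1 + c + 88/c)/(-2 + c))
y(h(12)) - 1*(-39707) = (88 + 10 + 10²)/(10*(-2 + 10)) - 1*(-39707) = (⅒)*(88 + 10 + 100)/8 + 39707 = (⅒)*(⅛)*198 + 39707 = 99/40 + 39707 = 1588379/40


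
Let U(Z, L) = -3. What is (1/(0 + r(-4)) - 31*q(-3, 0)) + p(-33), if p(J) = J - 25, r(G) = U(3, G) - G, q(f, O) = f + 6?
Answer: -150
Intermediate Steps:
q(f, O) = 6 + f
r(G) = -3 - G
p(J) = -25 + J
(1/(0 + r(-4)) - 31*q(-3, 0)) + p(-33) = (1/(0 + (-3 - 1*(-4))) - 31*(6 - 3)) + (-25 - 33) = (1/(0 + (-3 + 4)) - 31*3) - 58 = (1/(0 + 1) - 93) - 58 = (1/1 - 93) - 58 = (1 - 93) - 58 = -92 - 58 = -150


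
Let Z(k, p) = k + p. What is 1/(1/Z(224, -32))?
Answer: 192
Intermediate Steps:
1/(1/Z(224, -32)) = 1/(1/(224 - 32)) = 1/(1/192) = 192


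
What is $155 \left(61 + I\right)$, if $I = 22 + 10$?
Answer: $14415$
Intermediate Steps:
$I = 32$
$155 \left(61 + I\right) = 155 \left(61 + 32\right) = 155 \cdot 93 = 14415$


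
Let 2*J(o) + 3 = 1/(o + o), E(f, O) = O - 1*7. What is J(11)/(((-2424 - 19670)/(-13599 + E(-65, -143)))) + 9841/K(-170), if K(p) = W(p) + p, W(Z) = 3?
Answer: -9716035771/162346712 ≈ -59.847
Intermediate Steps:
E(f, O) = -7 + O (E(f, O) = O - 7 = -7 + O)
J(o) = -3/2 + 1/(4*o) (J(o) = -3/2 + 1/(2*(o + o)) = -3/2 + 1/(2*((2*o))) = -3/2 + (1/(2*o))/2 = -3/2 + 1/(4*o))
K(p) = 3 + p
J(11)/(((-2424 - 19670)/(-13599 + E(-65, -143)))) + 9841/K(-170) = ((1/4)*(1 - 6*11)/11)/(((-2424 - 19670)/(-13599 + (-7 - 143)))) + 9841/(3 - 170) = ((1/4)*(1/11)*(1 - 66))/((-22094/(-13599 - 150))) + 9841/(-167) = ((1/4)*(1/11)*(-65))/((-22094/(-13749))) + 9841*(-1/167) = -65/(44*((-22094*(-1/13749)))) - 9841/167 = -65/(44*22094/13749) - 9841/167 = -65/44*13749/22094 - 9841/167 = -893685/972136 - 9841/167 = -9716035771/162346712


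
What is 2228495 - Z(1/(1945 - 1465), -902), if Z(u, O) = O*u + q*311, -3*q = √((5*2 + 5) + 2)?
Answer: 534839251/240 + 311*√17/3 ≈ 2.2289e+6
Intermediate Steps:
q = -√17/3 (q = -√((5*2 + 5) + 2)/3 = -√((10 + 5) + 2)/3 = -√(15 + 2)/3 = -√17/3 ≈ -1.3744)
Z(u, O) = -311*√17/3 + O*u (Z(u, O) = O*u - √17/3*311 = O*u - 311*√17/3 = -311*√17/3 + O*u)
2228495 - Z(1/(1945 - 1465), -902) = 2228495 - (-311*√17/3 - 902/(1945 - 1465)) = 2228495 - (-311*√17/3 - 902/480) = 2228495 - (-311*√17/3 - 902*1/480) = 2228495 - (-311*√17/3 - 451/240) = 2228495 - (-451/240 - 311*√17/3) = 2228495 + (451/240 + 311*√17/3) = 534839251/240 + 311*√17/3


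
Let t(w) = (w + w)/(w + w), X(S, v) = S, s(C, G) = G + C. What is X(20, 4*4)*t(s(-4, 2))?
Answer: 20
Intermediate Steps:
s(C, G) = C + G
t(w) = 1 (t(w) = (2*w)/((2*w)) = (2*w)*(1/(2*w)) = 1)
X(20, 4*4)*t(s(-4, 2)) = 20*1 = 20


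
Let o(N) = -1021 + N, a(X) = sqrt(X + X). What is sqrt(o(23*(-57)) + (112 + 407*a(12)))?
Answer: sqrt(-2220 + 814*sqrt(6)) ≈ 15.037*I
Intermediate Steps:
a(X) = sqrt(2)*sqrt(X) (a(X) = sqrt(2*X) = sqrt(2)*sqrt(X))
sqrt(o(23*(-57)) + (112 + 407*a(12))) = sqrt((-1021 + 23*(-57)) + (112 + 407*(sqrt(2)*sqrt(12)))) = sqrt((-1021 - 1311) + (112 + 407*(sqrt(2)*(2*sqrt(3))))) = sqrt(-2332 + (112 + 407*(2*sqrt(6)))) = sqrt(-2332 + (112 + 814*sqrt(6))) = sqrt(-2220 + 814*sqrt(6))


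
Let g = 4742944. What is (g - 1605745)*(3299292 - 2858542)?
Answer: 1382720459250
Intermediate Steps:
(g - 1605745)*(3299292 - 2858542) = (4742944 - 1605745)*(3299292 - 2858542) = 3137199*440750 = 1382720459250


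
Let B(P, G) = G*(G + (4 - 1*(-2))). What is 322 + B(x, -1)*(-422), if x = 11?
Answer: 2432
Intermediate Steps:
B(P, G) = G*(6 + G) (B(P, G) = G*(G + (4 + 2)) = G*(G + 6) = G*(6 + G))
322 + B(x, -1)*(-422) = 322 - (6 - 1)*(-422) = 322 - 1*5*(-422) = 322 - 5*(-422) = 322 + 2110 = 2432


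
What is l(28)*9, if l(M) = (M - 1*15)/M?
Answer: 117/28 ≈ 4.1786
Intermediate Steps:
l(M) = (-15 + M)/M (l(M) = (M - 15)/M = (-15 + M)/M)
l(28)*9 = ((-15 + 28)/28)*9 = ((1/28)*13)*9 = (13/28)*9 = 117/28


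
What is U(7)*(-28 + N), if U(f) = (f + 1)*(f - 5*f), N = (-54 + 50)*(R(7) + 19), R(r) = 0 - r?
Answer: 17024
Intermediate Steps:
R(r) = -r
N = -48 (N = (-54 + 50)*(-1*7 + 19) = -4*(-7 + 19) = -4*12 = -48)
U(f) = -4*f*(1 + f) (U(f) = (1 + f)*(-4*f) = -4*f*(1 + f))
U(7)*(-28 + N) = (-4*7*(1 + 7))*(-28 - 48) = -4*7*8*(-76) = -224*(-76) = 17024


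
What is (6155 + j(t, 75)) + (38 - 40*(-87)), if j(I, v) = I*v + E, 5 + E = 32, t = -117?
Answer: 925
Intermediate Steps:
E = 27 (E = -5 + 32 = 27)
j(I, v) = 27 + I*v (j(I, v) = I*v + 27 = 27 + I*v)
(6155 + j(t, 75)) + (38 - 40*(-87)) = (6155 + (27 - 117*75)) + (38 - 40*(-87)) = (6155 + (27 - 8775)) + (38 + 3480) = (6155 - 8748) + 3518 = -2593 + 3518 = 925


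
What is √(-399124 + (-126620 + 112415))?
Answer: I*√413329 ≈ 642.91*I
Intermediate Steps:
√(-399124 + (-126620 + 112415)) = √(-399124 - 14205) = √(-413329) = I*√413329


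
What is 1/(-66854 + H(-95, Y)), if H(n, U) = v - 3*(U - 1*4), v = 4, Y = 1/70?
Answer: -70/4678663 ≈ -1.4962e-5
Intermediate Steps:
Y = 1/70 ≈ 0.014286
H(n, U) = 16 - 3*U (H(n, U) = 4 - 3*(U - 1*4) = 4 - 3*(U - 4) = 4 - 3*(-4 + U) = 4 + (12 - 3*U) = 16 - 3*U)
1/(-66854 + H(-95, Y)) = 1/(-66854 + (16 - 3*1/70)) = 1/(-66854 + (16 - 3/70)) = 1/(-66854 + 1117/70) = 1/(-4678663/70) = -70/4678663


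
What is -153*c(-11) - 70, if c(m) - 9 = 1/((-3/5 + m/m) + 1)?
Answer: -10894/7 ≈ -1556.3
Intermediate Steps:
c(m) = 68/7 (c(m) = 9 + 1/((-3/5 + m/m) + 1) = 9 + 1/((-3*1/5 + 1) + 1) = 9 + 1/((-3/5 + 1) + 1) = 9 + 1/(2/5 + 1) = 9 + 1/(7/5) = 9 + 5/7 = 68/7)
-153*c(-11) - 70 = -153*68/7 - 70 = -10404/7 - 70 = -10894/7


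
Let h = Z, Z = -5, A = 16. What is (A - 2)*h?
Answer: -70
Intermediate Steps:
h = -5
(A - 2)*h = (16 - 2)*(-5) = 14*(-5) = -70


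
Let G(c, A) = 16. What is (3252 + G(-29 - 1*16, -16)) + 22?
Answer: 3290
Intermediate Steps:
(3252 + G(-29 - 1*16, -16)) + 22 = (3252 + 16) + 22 = 3268 + 22 = 3290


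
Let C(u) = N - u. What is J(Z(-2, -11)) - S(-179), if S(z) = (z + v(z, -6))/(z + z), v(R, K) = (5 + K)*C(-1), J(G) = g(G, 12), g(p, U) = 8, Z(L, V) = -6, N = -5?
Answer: 2689/358 ≈ 7.5112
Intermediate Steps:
C(u) = -5 - u
J(G) = 8
v(R, K) = -20 - 4*K (v(R, K) = (5 + K)*(-5 - 1*(-1)) = (5 + K)*(-5 + 1) = (5 + K)*(-4) = -20 - 4*K)
S(z) = (4 + z)/(2*z) (S(z) = (z + (-20 - 4*(-6)))/(z + z) = (z + (-20 + 24))/((2*z)) = (z + 4)*(1/(2*z)) = (4 + z)*(1/(2*z)) = (4 + z)/(2*z))
J(Z(-2, -11)) - S(-179) = 8 - (4 - 179)/(2*(-179)) = 8 - (-1)*(-175)/(2*179) = 8 - 1*175/358 = 8 - 175/358 = 2689/358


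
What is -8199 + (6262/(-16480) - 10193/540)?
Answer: -1828397573/222480 ≈ -8218.3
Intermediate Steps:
-8199 + (6262/(-16480) - 10193/540) = -8199 + (6262*(-1/16480) - 10193*1/540) = -8199 + (-3131/8240 - 10193/540) = -8199 - 4284053/222480 = -1828397573/222480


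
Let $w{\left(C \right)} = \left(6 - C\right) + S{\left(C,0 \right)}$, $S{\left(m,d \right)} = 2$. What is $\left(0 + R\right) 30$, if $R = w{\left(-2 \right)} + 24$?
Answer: $1020$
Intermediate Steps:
$w{\left(C \right)} = 8 - C$ ($w{\left(C \right)} = \left(6 - C\right) + 2 = 8 - C$)
$R = 34$ ($R = \left(8 - -2\right) + 24 = \left(8 + 2\right) + 24 = 10 + 24 = 34$)
$\left(0 + R\right) 30 = \left(0 + 34\right) 30 = 34 \cdot 30 = 1020$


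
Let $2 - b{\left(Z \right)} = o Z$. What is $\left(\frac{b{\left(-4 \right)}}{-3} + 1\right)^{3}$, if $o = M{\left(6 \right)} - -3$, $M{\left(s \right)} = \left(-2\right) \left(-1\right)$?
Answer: $- \frac{6859}{27} \approx -254.04$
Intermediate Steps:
$M{\left(s \right)} = 2$
$o = 5$ ($o = 2 - -3 = 2 + 3 = 5$)
$b{\left(Z \right)} = 2 - 5 Z$
$\left(\frac{b{\left(-4 \right)}}{-3} + 1\right)^{3} = \left(\frac{2 - -20}{-3} + 1\right)^{3} = \left(- \frac{2 + 20}{3} + 1\right)^{3} = \left(\left(- \frac{1}{3}\right) 22 + 1\right)^{3} = \left(- \frac{22}{3} + 1\right)^{3} = \left(- \frac{19}{3}\right)^{3} = - \frac{6859}{27}$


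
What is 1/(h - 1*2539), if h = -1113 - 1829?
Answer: -1/5481 ≈ -0.00018245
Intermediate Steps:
h = -2942
1/(h - 1*2539) = 1/(-2942 - 1*2539) = 1/(-2942 - 2539) = 1/(-5481) = -1/5481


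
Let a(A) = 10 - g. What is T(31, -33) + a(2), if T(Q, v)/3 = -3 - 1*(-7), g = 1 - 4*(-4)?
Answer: 5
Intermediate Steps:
g = 17 (g = 1 + 16 = 17)
a(A) = -7 (a(A) = 10 - 1*17 = 10 - 17 = -7)
T(Q, v) = 12 (T(Q, v) = 3*(-3 - 1*(-7)) = 3*(-3 + 7) = 3*4 = 12)
T(31, -33) + a(2) = 12 - 7 = 5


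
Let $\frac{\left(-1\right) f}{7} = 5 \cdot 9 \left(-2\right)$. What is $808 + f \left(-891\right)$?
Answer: $-560522$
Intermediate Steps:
$f = 630$ ($f = - 7 \cdot 5 \cdot 9 \left(-2\right) = - 7 \cdot 45 \left(-2\right) = \left(-7\right) \left(-90\right) = 630$)
$808 + f \left(-891\right) = 808 + 630 \left(-891\right) = 808 - 561330 = -560522$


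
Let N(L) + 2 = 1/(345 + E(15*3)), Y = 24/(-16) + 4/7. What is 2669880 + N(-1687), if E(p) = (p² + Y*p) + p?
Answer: 88706696564/33225 ≈ 2.6699e+6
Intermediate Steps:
Y = -13/14 (Y = 24*(-1/16) + 4*(⅐) = -3/2 + 4/7 = -13/14 ≈ -0.92857)
E(p) = p² + p/14 (E(p) = (p² - 13*p/14) + p = p² + p/14)
N(L) = -66436/33225 (N(L) = -2 + 1/(345 + (15*3)*(1/14 + 15*3)) = -2 + 1/(345 + 45*(1/14 + 45)) = -2 + 1/(345 + 45*(631/14)) = -2 + 1/(345 + 28395/14) = -2 + 1/(33225/14) = -2 + 14/33225 = -66436/33225)
2669880 + N(-1687) = 2669880 - 66436/33225 = 88706696564/33225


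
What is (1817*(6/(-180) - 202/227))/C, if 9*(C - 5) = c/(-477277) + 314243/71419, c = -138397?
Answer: -389388085481113177/1281614914730010 ≈ -303.83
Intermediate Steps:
C = 188196022721/34086646063 (C = 5 + (-138397/(-477277) + 314243/71419)/9 = 5 + (-138397*(-1/477277) + 314243*(1/71419))/9 = 5 + (138397/477277 + 314243/71419)/9 = 5 + (⅑)*(159865131654/34086646063) = 5 + 17762792406/34086646063 = 188196022721/34086646063 ≈ 5.5211)
(1817*(6/(-180) - 202/227))/C = (1817*(6/(-180) - 202/227))/(188196022721/34086646063) = (1817*(6*(-1/180) - 202*1/227))*(34086646063/188196022721) = (1817*(-1/30 - 202/227))*(34086646063/188196022721) = (1817*(-6287/6810))*(34086646063/188196022721) = -11423479/6810*34086646063/188196022721 = -389388085481113177/1281614914730010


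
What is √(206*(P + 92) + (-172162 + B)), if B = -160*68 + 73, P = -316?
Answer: 3*I*√25457 ≈ 478.66*I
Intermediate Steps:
B = -10807 (B = -10880 + 73 = -10807)
√(206*(P + 92) + (-172162 + B)) = √(206*(-316 + 92) + (-172162 - 10807)) = √(206*(-224) - 182969) = √(-46144 - 182969) = √(-229113) = 3*I*√25457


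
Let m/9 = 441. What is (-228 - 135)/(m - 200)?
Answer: -363/3769 ≈ -0.096312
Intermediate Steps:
m = 3969 (m = 9*441 = 3969)
(-228 - 135)/(m - 200) = (-228 - 135)/(3969 - 200) = -363/3769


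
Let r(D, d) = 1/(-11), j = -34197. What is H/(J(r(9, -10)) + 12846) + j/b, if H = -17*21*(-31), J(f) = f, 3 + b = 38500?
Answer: -145697796/5439818585 ≈ -0.026784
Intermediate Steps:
r(D, d) = -1/11
b = 38497 (b = -3 + 38500 = 38497)
H = 11067 (H = -357*(-31) = 11067)
H/(J(r(9, -10)) + 12846) + j/b = 11067/(-1/11 + 12846) - 34197/38497 = 11067/(141305/11) - 34197*1/38497 = 11067*(11/141305) - 34197/38497 = 121737/141305 - 34197/38497 = -145697796/5439818585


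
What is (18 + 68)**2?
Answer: 7396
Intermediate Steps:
(18 + 68)**2 = 86**2 = 7396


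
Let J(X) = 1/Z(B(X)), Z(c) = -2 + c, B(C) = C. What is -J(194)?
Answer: -1/192 ≈ -0.0052083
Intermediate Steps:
J(X) = 1/(-2 + X)
-J(194) = -1/(-2 + 194) = -1/192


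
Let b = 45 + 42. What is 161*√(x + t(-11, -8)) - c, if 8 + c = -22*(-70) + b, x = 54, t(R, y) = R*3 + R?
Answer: -1619 + 161*√10 ≈ -1109.9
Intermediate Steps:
t(R, y) = 4*R (t(R, y) = 3*R + R = 4*R)
b = 87
c = 1619 (c = -8 + (-22*(-70) + 87) = -8 + (1540 + 87) = -8 + 1627 = 1619)
161*√(x + t(-11, -8)) - c = 161*√(54 + 4*(-11)) - 1*1619 = 161*√(54 - 44) - 1619 = 161*√10 - 1619 = -1619 + 161*√10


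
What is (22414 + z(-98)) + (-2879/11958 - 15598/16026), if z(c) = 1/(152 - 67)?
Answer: 20282719260761/904961510 ≈ 22413.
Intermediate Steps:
z(c) = 1/85
(22414 + z(-98)) + (-2879/11958 - 15598/16026) = (22414 + 1/85) + (-2879/11958 - 15598/16026) = 1905191/85 + (-2879*1/11958 - 15598*1/16026) = 1905191/85 + (-2879/11958 - 7799/8013) = 1905191/85 - 12925541/10646606 = 20282719260761/904961510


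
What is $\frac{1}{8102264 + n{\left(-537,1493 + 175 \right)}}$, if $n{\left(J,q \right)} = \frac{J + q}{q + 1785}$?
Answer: $\frac{1151}{9325706241} \approx 1.2342 \cdot 10^{-7}$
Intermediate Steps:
$n{\left(J,q \right)} = \frac{J + q}{1785 + q}$
$\frac{1}{8102264 + n{\left(-537,1493 + 175 \right)}} = \frac{1}{8102264 + \frac{-537 + \left(1493 + 175\right)}{1785 + \left(1493 + 175\right)}} = \frac{1}{8102264 + \frac{-537 + 1668}{1785 + 1668}} = \frac{1}{8102264 + \frac{1}{3453} \cdot 1131} = \frac{1}{8102264 + \frac{377}{1151}} = \frac{1}{\frac{9325706241}{1151}} = \frac{1151}{9325706241}$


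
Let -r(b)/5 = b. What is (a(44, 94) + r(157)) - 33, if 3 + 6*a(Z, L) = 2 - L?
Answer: -5003/6 ≈ -833.83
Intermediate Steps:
a(Z, L) = -⅙ - L/6 (a(Z, L) = -½ + (2 - L)/6 = -½ + (⅓ - L/6) = -⅙ - L/6)
r(b) = -5*b
(a(44, 94) + r(157)) - 33 = ((-⅙ - ⅙*94) - 5*157) - 33 = ((-⅙ - 47/3) - 785) - 33 = (-95/6 - 785) - 33 = -4805/6 - 33 = -5003/6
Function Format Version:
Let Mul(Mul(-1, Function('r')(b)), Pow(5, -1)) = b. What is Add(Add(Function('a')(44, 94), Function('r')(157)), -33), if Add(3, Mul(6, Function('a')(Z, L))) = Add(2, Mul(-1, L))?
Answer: Rational(-5003, 6) ≈ -833.83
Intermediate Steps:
Function('a')(Z, L) = Add(Rational(-1, 6), Mul(Rational(-1, 6), L)) (Function('a')(Z, L) = Add(Rational(-1, 2), Mul(Rational(1, 6), Add(2, Mul(-1, L)))) = Add(Rational(-1, 2), Add(Rational(1, 3), Mul(Rational(-1, 6), L))) = Add(Rational(-1, 6), Mul(Rational(-1, 6), L)))
Function('r')(b) = Mul(-5, b)
Add(Add(Function('a')(44, 94), Function('r')(157)), -33) = Add(Add(Add(Rational(-1, 6), Mul(Rational(-1, 6), 94)), Mul(-5, 157)), -33) = Add(Add(Add(Rational(-1, 6), Rational(-47, 3)), -785), -33) = Add(Add(Rational(-95, 6), -785), -33) = Add(Rational(-4805, 6), -33) = Rational(-5003, 6)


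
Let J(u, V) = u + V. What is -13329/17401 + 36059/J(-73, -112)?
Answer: -629928524/3219185 ≈ -195.68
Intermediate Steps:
J(u, V) = V + u
-13329/17401 + 36059/J(-73, -112) = -13329/17401 + 36059/(-112 - 73) = -13329*1/17401 + 36059/(-185) = -13329/17401 + 36059*(-1/185) = -13329/17401 - 36059/185 = -629928524/3219185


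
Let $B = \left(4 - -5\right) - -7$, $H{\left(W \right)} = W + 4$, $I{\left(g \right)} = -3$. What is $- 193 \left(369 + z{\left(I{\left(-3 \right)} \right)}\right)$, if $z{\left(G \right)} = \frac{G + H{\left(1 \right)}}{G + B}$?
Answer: $- \frac{926207}{13} \approx -71247.0$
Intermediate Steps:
$H{\left(W \right)} = 4 + W$
$B = 16$ ($B = \left(4 + 5\right) + 7 = 9 + 7 = 16$)
$z{\left(G \right)} = \frac{5 + G}{16 + G}$ ($z{\left(G \right)} = \frac{G + \left(4 + 1\right)}{G + 16} = \frac{G + 5}{16 + G} = \frac{5 + G}{16 + G}$)
$- 193 \left(369 + z{\left(I{\left(-3 \right)} \right)}\right) = - 193 \left(369 + \frac{5 - 3}{16 - 3}\right) = - 193 \left(369 + \frac{1}{13} \cdot 2\right) = - 193 \left(369 + \frac{2}{13}\right) = \left(-193\right) \frac{4799}{13} = - \frac{926207}{13}$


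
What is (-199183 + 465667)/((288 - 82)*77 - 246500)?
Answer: -133242/115319 ≈ -1.1554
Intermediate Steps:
(-199183 + 465667)/((288 - 82)*77 - 246500) = 266484/(206*77 - 246500) = 266484/(15862 - 246500) = 266484/(-230638) = 266484*(-1/230638) = -133242/115319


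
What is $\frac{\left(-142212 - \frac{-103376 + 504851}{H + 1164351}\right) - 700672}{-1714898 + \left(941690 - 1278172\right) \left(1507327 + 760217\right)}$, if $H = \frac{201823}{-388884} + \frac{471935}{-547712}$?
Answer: $\frac{26129658721520611493066}{23652894009583280631232357669} \approx 1.1047 \cdot 10^{-6}$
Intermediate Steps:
$H = - \frac{73517212379}{53249108352}$ ($H = 201823 \left(- \frac{1}{388884}\right) + 471935 \left(- \frac{1}{547712}\right) = - \frac{201823}{388884} - \frac{471935}{547712} = - \frac{73517212379}{53249108352} \approx -1.3806$)
$\frac{\left(-142212 - \frac{-103376 + 504851}{H + 1164351}\right) - 700672}{-1714898 + \left(941690 - 1278172\right) \left(1507327 + 760217\right)} = \frac{\left(-142212 - \frac{-103376 + 504851}{- \frac{73517212379}{53249108352} + 1164351}\right) - 700672}{-1714898 + \left(941690 - 1278172\right) \left(1507327 + 760217\right)} = \frac{\left(-142212 - \frac{401475}{\frac{62000579041547173}{53249108352}}\right) - 700672}{-1714898 - 762987740208} = \frac{\left(-142212 - 401475 \cdot \frac{53249108352}{62000579041547173}\right) - 700672}{-1714898 - 762987740208} = \frac{\left(-142212 - \frac{21378185775619200}{62000579041547173}\right) - 700672}{-762989455106} = \left(\left(-142212 - \frac{21378185775619200}{62000579041547173}\right) - 700672\right) \left(- \frac{1}{762989455106}\right) = \left(- \frac{8817247724842282185876}{62000579041547173} - 700672\right) \left(- \frac{1}{762989455106}\right) = \left(- \frac{52259317443041222986132}{62000579041547173}\right) \left(- \frac{1}{762989455106}\right) = \frac{26129658721520611493066}{23652894009583280631232357669}$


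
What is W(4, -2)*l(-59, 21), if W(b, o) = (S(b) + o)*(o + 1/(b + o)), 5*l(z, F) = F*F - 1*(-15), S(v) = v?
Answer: -1368/5 ≈ -273.60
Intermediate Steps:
l(z, F) = 3 + F²/5 (l(z, F) = (F*F - 1*(-15))/5 = (F² + 15)/5 = (15 + F²)/5 = 3 + F²/5)
W(b, o) = (b + o)*(o + 1/(b + o))
W(4, -2)*l(-59, 21) = (1 + (-2)² + 4*(-2))*(3 + (⅕)*21²) = (1 + 4 - 8)*(3 + (⅕)*441) = -3*(3 + 441/5) = -3*456/5 = -1368/5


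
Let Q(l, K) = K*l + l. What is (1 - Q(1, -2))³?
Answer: 8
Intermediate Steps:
Q(l, K) = l + K*l
(1 - Q(1, -2))³ = (1 - (1 - 2))³ = (1 - (-1))³ = (1 - 1*(-1))³ = (1 + 1)³ = 2³ = 8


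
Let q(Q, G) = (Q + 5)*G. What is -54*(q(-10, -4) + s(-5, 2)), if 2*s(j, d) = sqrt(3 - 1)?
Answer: -1080 - 27*sqrt(2) ≈ -1118.2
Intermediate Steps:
q(Q, G) = G*(5 + Q) (q(Q, G) = (5 + Q)*G = G*(5 + Q))
s(j, d) = sqrt(2)/2 (s(j, d) = sqrt(3 - 1)/2 = sqrt(2)/2)
-54*(q(-10, -4) + s(-5, 2)) = -54*(-4*(5 - 10) + sqrt(2)/2) = -54*(-4*(-5) + sqrt(2)/2) = -54*(20 + sqrt(2)/2) = -1080 - 27*sqrt(2)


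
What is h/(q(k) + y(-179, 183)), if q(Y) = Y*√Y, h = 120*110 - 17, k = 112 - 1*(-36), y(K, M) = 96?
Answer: -39549/101018 + 487771*√37/404072 ≈ 6.9512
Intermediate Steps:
k = 148 (k = 112 + 36 = 148)
h = 13183 (h = 13200 - 17 = 13183)
q(Y) = Y^(3/2)
h/(q(k) + y(-179, 183)) = 13183/(148^(3/2) + 96) = 13183/(296*√37 + 96) = 13183/(96 + 296*√37)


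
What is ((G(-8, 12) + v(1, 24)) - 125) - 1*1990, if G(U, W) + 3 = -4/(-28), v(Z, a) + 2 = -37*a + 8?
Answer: -20999/7 ≈ -2999.9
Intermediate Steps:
v(Z, a) = 6 - 37*a (v(Z, a) = -2 + (-37*a + 8) = -2 + (8 - 37*a) = 6 - 37*a)
G(U, W) = -20/7 (G(U, W) = -3 - 4/(-28) = -3 - 4*(-1/28) = -3 + ⅐ = -20/7)
((G(-8, 12) + v(1, 24)) - 125) - 1*1990 = ((-20/7 + (6 - 37*24)) - 125) - 1*1990 = ((-20/7 + (6 - 888)) - 125) - 1990 = ((-20/7 - 882) - 125) - 1990 = (-6194/7 - 125) - 1990 = -7069/7 - 1990 = -20999/7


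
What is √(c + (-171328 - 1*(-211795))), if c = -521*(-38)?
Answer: √60265 ≈ 245.49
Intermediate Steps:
c = 19798
√(c + (-171328 - 1*(-211795))) = √(19798 + (-171328 - 1*(-211795))) = √(19798 + (-171328 + 211795)) = √(19798 + 40467) = √60265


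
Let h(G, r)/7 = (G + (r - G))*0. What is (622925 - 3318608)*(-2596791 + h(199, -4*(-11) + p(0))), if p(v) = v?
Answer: 7000125353253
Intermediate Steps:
h(G, r) = 0 (h(G, r) = 7*((G + (r - G))*0) = 7*(r*0) = 7*0 = 0)
(622925 - 3318608)*(-2596791 + h(199, -4*(-11) + p(0))) = (622925 - 3318608)*(-2596791 + 0) = -2695683*(-2596791) = 7000125353253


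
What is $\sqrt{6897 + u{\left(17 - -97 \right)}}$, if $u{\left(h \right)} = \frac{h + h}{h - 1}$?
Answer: $\frac{3 \sqrt{9788173}}{113} \approx 83.06$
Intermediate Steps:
$u{\left(h \right)} = \frac{2 h}{-1 + h}$
$\sqrt{6897 + u{\left(17 - -97 \right)}} = \sqrt{6897 + \frac{2 \left(17 - -97\right)}{-1 + \left(17 - -97\right)}} = \sqrt{6897 + \frac{2 \left(17 + 97\right)}{-1 + \left(17 + 97\right)}} = \sqrt{6897 + 2 \cdot 114 \frac{1}{-1 + 114}} = \sqrt{6897 + 2 \cdot 114 \cdot \frac{1}{113}} = \sqrt{6897 + \frac{228}{113}} = \sqrt{\frac{779589}{113}} = \frac{3 \sqrt{9788173}}{113}$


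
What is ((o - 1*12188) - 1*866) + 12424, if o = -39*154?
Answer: -6636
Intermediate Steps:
o = -6006
((o - 1*12188) - 1*866) + 12424 = ((-6006 - 1*12188) - 1*866) + 12424 = ((-6006 - 12188) - 866) + 12424 = (-18194 - 866) + 12424 = -19060 + 12424 = -6636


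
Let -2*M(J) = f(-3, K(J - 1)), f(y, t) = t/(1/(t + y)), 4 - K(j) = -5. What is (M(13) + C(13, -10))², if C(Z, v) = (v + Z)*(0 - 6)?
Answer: 2025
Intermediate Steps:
K(j) = 9 (K(j) = 4 - 1*(-5) = 4 + 5 = 9)
f(y, t) = t*(t + y)
M(J) = -27 (M(J) = -9*(9 - 3)/2 = -9*6/2 = -½*54 = -27)
C(Z, v) = -6*Z - 6*v (C(Z, v) = (Z + v)*(-6) = -6*Z - 6*v)
(M(13) + C(13, -10))² = (-27 + (-6*13 - 6*(-10)))² = (-27 + (-78 + 60))² = (-27 - 18)² = (-45)² = 2025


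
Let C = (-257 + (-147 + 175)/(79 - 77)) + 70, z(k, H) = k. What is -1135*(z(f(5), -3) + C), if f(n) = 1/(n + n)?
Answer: 392483/2 ≈ 1.9624e+5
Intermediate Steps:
f(n) = 1/(2*n)
C = -173 (C = (-257 + 28/2) + 70 = (-257 + 28*(½)) + 70 = (-257 + 14) + 70 = -243 + 70 = -173)
-1135*(z(f(5), -3) + C) = -1135*((½)/5 - 173) = -1135*((½)*(⅕) - 173) = -1135*(⅒ - 173) = -1135*(-1729/10) = 392483/2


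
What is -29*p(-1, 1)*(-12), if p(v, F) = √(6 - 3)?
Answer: 348*√3 ≈ 602.75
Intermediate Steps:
p(v, F) = √3
-29*p(-1, 1)*(-12) = -29*√3*(-12) = 348*√3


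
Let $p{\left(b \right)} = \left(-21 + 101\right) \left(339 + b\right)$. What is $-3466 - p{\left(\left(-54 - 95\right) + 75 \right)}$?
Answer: $-24666$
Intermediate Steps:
$p{\left(b \right)} = 27120 + 80 b$ ($p{\left(b \right)} = 80 \left(339 + b\right) = 27120 + 80 b$)
$-3466 - p{\left(\left(-54 - 95\right) + 75 \right)} = -3466 - \left(27120 + 80 \left(\left(-54 - 95\right) + 75\right)\right) = -3466 - \left(27120 + 80 \left(-149 + 75\right)\right) = -3466 - \left(27120 + 80 \left(-74\right)\right) = -3466 - \left(27120 - 5920\right) = -3466 - 21200 = -24666$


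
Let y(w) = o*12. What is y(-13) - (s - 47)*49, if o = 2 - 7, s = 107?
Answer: -3000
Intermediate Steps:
o = -5
y(w) = -60 (y(w) = -5*12 = -60)
y(-13) - (s - 47)*49 = -60 - (107 - 47)*49 = -60 - 60*49 = -60 - 1*2940 = -60 - 2940 = -3000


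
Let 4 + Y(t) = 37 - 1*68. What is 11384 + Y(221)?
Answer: 11349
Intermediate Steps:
Y(t) = -35 (Y(t) = -4 + (37 - 1*68) = -4 + (37 - 68) = -4 - 31 = -35)
11384 + Y(221) = 11384 - 35 = 11349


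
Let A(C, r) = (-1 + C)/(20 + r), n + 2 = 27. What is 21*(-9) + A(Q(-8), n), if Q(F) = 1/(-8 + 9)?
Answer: -189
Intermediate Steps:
n = 25 (n = -2 + 27 = 25)
Q(F) = 1 (Q(F) = 1/1 = 1)
A(C, r) = (-1 + C)/(20 + r)
21*(-9) + A(Q(-8), n) = 21*(-9) + (-1 + 1)/(20 + 25) = -189 + 0/45 = -189 + (1/45)*0 = -189 + 0 = -189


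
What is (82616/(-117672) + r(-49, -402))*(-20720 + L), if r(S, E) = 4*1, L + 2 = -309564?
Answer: -16021843574/14709 ≈ -1.0893e+6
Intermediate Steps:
L = -309566 (L = -2 - 309564 = -309566)
r(S, E) = 4
(82616/(-117672) + r(-49, -402))*(-20720 + L) = (82616/(-117672) + 4)*(-20720 - 309566) = (82616*(-1/117672) + 4)*(-330286) = (-10327/14709 + 4)*(-330286) = (48509/14709)*(-330286) = -16021843574/14709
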